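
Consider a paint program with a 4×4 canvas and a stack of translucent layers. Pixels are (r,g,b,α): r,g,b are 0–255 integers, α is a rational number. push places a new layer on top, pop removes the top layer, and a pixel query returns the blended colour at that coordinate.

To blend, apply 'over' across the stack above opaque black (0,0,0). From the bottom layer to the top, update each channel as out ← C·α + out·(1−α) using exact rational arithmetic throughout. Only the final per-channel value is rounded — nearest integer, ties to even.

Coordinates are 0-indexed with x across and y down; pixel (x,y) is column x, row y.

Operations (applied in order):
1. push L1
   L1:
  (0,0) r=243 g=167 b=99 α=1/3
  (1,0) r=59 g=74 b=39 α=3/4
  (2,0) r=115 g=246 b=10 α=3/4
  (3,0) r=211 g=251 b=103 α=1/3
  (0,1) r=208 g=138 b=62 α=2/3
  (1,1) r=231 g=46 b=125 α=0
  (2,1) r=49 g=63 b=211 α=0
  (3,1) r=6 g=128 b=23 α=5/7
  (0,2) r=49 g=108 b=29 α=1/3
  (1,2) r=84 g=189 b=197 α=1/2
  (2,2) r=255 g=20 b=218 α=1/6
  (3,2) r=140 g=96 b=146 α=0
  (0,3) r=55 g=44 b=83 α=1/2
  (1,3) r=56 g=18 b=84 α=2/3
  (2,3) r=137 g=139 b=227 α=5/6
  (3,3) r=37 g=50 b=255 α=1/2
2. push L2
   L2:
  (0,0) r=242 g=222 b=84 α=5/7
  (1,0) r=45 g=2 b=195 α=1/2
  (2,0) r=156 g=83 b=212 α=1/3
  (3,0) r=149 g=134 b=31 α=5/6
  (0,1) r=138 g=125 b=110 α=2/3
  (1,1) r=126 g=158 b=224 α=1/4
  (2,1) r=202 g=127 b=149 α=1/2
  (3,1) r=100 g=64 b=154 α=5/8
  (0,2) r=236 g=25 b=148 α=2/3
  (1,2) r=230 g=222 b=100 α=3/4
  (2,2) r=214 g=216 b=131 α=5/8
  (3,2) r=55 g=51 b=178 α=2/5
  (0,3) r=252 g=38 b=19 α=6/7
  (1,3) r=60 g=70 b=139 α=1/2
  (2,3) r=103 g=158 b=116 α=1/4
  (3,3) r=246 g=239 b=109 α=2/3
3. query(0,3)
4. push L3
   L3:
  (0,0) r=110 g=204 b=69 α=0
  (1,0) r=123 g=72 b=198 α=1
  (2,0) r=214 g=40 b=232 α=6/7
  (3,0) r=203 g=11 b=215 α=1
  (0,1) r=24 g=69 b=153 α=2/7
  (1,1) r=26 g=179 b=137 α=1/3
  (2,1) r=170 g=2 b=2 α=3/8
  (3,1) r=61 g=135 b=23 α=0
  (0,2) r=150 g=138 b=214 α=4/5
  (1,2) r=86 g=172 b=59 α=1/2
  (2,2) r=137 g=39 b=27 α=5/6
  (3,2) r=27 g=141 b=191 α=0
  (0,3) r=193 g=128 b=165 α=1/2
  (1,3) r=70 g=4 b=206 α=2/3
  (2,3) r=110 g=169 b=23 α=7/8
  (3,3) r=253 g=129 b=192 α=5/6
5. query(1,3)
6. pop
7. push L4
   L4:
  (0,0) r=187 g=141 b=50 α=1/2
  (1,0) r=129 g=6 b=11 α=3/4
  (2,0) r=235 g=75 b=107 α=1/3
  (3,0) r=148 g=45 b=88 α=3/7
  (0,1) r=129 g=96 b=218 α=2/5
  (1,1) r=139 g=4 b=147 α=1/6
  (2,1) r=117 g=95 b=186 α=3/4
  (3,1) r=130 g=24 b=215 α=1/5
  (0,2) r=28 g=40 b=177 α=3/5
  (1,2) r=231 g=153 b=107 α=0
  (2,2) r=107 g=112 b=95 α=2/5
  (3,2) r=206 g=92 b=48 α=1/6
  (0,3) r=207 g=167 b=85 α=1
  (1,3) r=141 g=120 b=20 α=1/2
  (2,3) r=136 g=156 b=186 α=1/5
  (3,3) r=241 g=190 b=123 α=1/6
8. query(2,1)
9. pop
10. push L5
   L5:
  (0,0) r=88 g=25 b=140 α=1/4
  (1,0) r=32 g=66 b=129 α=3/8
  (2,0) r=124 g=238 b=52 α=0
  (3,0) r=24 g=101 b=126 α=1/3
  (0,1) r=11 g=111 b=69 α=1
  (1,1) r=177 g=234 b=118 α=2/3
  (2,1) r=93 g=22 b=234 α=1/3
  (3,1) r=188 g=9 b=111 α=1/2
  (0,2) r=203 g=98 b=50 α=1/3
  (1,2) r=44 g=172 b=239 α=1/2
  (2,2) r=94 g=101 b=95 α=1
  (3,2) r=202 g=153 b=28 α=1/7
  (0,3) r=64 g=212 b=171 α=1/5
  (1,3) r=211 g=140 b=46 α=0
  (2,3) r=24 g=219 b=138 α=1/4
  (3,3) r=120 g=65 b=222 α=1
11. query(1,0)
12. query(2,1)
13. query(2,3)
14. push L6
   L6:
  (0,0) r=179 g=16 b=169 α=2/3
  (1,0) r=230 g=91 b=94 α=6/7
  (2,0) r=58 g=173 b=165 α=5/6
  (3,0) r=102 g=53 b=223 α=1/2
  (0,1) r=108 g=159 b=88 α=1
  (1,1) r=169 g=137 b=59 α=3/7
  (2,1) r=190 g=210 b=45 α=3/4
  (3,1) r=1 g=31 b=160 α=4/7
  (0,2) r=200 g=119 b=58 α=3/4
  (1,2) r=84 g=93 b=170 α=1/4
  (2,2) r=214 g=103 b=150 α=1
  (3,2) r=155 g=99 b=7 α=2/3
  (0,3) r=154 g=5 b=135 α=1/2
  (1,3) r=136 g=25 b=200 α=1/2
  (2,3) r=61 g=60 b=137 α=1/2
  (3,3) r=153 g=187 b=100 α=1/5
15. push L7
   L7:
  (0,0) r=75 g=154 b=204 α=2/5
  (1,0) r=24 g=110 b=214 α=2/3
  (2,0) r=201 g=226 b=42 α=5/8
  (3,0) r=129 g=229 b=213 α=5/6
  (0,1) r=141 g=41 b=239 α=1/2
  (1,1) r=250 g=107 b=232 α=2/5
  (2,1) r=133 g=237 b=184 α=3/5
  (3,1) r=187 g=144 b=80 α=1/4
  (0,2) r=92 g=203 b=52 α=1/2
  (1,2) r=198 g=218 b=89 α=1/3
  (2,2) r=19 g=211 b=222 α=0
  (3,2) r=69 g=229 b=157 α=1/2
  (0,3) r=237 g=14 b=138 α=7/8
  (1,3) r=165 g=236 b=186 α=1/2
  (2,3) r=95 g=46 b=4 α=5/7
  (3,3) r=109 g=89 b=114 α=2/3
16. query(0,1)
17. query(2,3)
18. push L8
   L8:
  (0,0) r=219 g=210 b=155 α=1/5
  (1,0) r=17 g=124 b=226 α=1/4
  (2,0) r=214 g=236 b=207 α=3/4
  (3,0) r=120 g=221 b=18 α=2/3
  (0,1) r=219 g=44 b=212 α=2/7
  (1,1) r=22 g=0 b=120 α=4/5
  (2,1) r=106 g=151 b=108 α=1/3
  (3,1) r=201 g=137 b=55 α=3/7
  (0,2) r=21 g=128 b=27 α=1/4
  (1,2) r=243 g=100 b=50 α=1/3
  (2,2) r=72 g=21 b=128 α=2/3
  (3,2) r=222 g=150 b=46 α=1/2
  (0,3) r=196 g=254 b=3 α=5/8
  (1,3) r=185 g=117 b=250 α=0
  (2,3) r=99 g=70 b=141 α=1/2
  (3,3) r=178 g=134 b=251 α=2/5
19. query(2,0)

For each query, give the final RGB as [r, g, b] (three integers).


(0,3) stack=L1,L2; from [0,0,0]:
+L1 (α=1/2) → [55/2, 22, 83/2]
+L2 (α=6/7) → [3079/14, 250/7, 311/14]
→ [220, 36, 22]

(1,3) stack=L1,L2,L3; from [0,0,0]:
after L1 α=2/3: [112/3, 12, 56]
after L2 α=1/2: [146/3, 41, 195/2]
after L3 α=2/3: [566/9, 49/3, 1019/6]
= [63, 16, 170]

query (2,1) [L1,L2,L4] — begin 0,0,0
L1 α=0: [0, 0, 0]
L2 α=1/2: [101, 127/2, 149/2]
L4 α=3/4: [113, 697/8, 1265/8]
= [113, 87, 158]

(1,0) stack=L1,L2,L5; from [0,0,0]:
L1 α=3/4: [177/4, 111/2, 117/4]
L2 α=1/2: [357/8, 115/4, 897/8]
L5 α=3/8: [2553/64, 1367/32, 7581/64]
= [40, 43, 118]

(2,1) stack=L1,L2,L5; from [0,0,0]:
L1 α=0: [0, 0, 0]
L2 α=1/2: [101, 127/2, 149/2]
L5 α=1/3: [295/3, 149/3, 383/3]
→ [98, 50, 128]

at x=2,y=3 over L1,L2,L5:
+L1 (α=5/6) → [685/6, 695/6, 1135/6]
+L2 (α=1/4) → [891/8, 1011/8, 1367/8]
+L5 (α=1/4) → [2865/32, 4785/32, 5205/32]
= [90, 150, 163]

query (0,1) [L1,L2,L5,L6,L7] — begin 0,0,0
after L1 α=2/3: [416/3, 92, 124/3]
after L2 α=2/3: [1244/9, 114, 784/9]
after L5 α=1: [11, 111, 69]
after L6 α=1: [108, 159, 88]
after L7 α=1/2: [249/2, 100, 327/2]
= [124, 100, 164]

query (2,3) [L1,L2,L5,L6,L7] — begin 0,0,0
+L1 (α=5/6) → [685/6, 695/6, 1135/6]
+L2 (α=1/4) → [891/8, 1011/8, 1367/8]
+L5 (α=1/4) → [2865/32, 4785/32, 5205/32]
+L6 (α=1/2) → [4817/64, 6705/64, 9589/64]
+L7 (α=5/7) → [20017/224, 14065/224, 10229/224]
→ [89, 63, 46]

at x=2,y=0 over L1,L2,L5,L6,L7,L8:
after L1 α=3/4: [345/4, 369/2, 15/2]
after L2 α=1/3: [219/2, 452/3, 227/3]
after L5 α=0: [219/2, 452/3, 227/3]
after L6 α=5/6: [799/12, 3047/18, 1351/9]
after L7 α=5/8: [4819/32, 9827/48, 1981/24]
after L8 α=3/4: [25363/128, 43811/192, 16885/96]
= [198, 228, 176]


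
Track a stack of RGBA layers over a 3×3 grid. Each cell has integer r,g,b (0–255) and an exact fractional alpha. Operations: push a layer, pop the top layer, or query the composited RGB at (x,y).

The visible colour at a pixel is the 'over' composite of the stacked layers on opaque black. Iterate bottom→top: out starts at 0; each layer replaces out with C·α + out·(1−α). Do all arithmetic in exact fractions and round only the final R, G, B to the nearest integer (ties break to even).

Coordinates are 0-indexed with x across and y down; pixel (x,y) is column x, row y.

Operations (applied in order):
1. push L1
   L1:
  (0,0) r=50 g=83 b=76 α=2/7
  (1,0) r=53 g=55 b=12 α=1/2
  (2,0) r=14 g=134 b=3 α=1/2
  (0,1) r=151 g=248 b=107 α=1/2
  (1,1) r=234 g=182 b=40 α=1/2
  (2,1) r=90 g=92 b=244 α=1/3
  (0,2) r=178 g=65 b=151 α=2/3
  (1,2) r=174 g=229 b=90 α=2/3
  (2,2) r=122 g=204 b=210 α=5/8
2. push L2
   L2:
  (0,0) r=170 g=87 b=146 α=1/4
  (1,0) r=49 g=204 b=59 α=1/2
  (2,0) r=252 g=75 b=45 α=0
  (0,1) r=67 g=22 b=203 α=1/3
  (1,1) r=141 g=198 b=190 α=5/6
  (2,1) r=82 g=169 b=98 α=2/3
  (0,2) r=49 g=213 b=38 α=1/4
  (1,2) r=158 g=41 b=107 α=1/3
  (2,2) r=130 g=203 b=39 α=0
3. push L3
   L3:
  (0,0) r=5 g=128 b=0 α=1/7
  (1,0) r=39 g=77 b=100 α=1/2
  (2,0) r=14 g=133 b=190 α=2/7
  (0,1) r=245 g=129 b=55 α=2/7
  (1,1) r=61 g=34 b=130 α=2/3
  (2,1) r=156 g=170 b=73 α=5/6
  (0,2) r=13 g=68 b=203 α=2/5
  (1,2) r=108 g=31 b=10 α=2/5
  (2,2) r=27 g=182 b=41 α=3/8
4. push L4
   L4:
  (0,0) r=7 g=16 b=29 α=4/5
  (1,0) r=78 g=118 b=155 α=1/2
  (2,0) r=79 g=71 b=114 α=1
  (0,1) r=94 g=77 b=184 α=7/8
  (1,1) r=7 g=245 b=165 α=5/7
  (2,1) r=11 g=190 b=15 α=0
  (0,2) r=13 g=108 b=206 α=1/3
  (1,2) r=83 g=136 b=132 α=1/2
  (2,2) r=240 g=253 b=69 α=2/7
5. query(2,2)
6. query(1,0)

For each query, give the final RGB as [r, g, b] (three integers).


at x=2,y=2 over L1,L2,L3,L4:
L1 α=5/8: [305/4, 255/2, 525/4]
L2 α=0: [305/4, 255/2, 525/4]
L3 α=3/8: [1849/32, 2367/16, 3117/32]
L4 α=2/7: [3515/32, 19931/112, 20001/224]
rounded: [110, 178, 89]

(1,0) stack=L1,L2,L3,L4; from [0,0,0]:
+L1 (α=1/2) → [53/2, 55/2, 6]
+L2 (α=1/2) → [151/4, 463/4, 65/2]
+L3 (α=1/2) → [307/8, 771/8, 265/4]
+L4 (α=1/2) → [931/16, 1715/16, 885/8]
→ [58, 107, 111]


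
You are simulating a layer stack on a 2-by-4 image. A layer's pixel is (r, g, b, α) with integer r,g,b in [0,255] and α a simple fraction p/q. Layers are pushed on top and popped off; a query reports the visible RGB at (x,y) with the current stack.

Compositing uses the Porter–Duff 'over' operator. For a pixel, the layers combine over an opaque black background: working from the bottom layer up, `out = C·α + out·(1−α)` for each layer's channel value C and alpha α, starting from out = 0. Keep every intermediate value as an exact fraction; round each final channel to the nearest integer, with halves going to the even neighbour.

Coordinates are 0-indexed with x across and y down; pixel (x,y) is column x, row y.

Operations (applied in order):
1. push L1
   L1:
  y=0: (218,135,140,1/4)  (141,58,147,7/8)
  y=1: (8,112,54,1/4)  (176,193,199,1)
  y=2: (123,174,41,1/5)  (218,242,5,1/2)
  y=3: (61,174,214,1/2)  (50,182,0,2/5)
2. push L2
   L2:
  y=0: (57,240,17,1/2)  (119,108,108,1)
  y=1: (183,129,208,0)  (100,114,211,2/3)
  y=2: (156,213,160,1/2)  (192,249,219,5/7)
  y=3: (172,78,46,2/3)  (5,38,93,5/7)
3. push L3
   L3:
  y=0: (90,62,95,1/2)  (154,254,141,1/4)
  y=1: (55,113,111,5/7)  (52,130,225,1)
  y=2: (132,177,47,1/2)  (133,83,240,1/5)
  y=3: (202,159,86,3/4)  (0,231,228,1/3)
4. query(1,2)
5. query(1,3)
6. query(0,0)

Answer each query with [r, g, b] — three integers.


(1,2) stack=L1,L2,L3; from [0,0,0]:
after L1 α=1/2: [109, 121, 5/2]
after L2 α=5/7: [1178/7, 1487/7, 1100/7]
after L3 α=1/5: [5643/35, 6529/35, 1216/7]
rounded: [161, 187, 174]

(1,3) stack=L1,L2,L3; from [0,0,0]:
L1 α=2/5: [20, 364/5, 0]
L2 α=5/7: [65/7, 1678/35, 465/7]
L3 α=1/3: [130/21, 11441/105, 842/7]
rounded: [6, 109, 120]

query (0,0) [L1,L2,L3] — begin 0,0,0
L1 α=1/4: [109/2, 135/4, 35]
L2 α=1/2: [223/4, 1095/8, 26]
L3 α=1/2: [583/8, 1591/16, 121/2]
rounded: [73, 99, 60]


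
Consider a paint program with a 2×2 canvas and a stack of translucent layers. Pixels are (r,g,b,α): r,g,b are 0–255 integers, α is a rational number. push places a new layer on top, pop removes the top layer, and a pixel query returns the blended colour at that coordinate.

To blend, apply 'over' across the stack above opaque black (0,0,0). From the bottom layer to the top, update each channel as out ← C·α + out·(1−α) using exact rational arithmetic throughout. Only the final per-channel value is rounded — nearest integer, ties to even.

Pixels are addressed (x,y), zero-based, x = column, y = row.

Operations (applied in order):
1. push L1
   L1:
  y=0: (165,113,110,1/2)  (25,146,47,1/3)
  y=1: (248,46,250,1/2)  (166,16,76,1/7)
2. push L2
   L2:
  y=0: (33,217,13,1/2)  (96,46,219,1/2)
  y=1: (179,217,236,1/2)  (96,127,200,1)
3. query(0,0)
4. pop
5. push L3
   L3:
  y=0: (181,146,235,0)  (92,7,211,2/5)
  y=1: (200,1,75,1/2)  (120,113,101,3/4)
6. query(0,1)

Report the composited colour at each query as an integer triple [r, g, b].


query (0,0) [L1,L2] — begin 0,0,0
L1 α=1/2: [165/2, 113/2, 55]
L2 α=1/2: [231/4, 547/4, 34]
= [58, 137, 34]

query (0,1) [L1,L3] — begin 0,0,0
after L1 α=1/2: [124, 23, 125]
after L3 α=1/2: [162, 12, 100]
= [162, 12, 100]


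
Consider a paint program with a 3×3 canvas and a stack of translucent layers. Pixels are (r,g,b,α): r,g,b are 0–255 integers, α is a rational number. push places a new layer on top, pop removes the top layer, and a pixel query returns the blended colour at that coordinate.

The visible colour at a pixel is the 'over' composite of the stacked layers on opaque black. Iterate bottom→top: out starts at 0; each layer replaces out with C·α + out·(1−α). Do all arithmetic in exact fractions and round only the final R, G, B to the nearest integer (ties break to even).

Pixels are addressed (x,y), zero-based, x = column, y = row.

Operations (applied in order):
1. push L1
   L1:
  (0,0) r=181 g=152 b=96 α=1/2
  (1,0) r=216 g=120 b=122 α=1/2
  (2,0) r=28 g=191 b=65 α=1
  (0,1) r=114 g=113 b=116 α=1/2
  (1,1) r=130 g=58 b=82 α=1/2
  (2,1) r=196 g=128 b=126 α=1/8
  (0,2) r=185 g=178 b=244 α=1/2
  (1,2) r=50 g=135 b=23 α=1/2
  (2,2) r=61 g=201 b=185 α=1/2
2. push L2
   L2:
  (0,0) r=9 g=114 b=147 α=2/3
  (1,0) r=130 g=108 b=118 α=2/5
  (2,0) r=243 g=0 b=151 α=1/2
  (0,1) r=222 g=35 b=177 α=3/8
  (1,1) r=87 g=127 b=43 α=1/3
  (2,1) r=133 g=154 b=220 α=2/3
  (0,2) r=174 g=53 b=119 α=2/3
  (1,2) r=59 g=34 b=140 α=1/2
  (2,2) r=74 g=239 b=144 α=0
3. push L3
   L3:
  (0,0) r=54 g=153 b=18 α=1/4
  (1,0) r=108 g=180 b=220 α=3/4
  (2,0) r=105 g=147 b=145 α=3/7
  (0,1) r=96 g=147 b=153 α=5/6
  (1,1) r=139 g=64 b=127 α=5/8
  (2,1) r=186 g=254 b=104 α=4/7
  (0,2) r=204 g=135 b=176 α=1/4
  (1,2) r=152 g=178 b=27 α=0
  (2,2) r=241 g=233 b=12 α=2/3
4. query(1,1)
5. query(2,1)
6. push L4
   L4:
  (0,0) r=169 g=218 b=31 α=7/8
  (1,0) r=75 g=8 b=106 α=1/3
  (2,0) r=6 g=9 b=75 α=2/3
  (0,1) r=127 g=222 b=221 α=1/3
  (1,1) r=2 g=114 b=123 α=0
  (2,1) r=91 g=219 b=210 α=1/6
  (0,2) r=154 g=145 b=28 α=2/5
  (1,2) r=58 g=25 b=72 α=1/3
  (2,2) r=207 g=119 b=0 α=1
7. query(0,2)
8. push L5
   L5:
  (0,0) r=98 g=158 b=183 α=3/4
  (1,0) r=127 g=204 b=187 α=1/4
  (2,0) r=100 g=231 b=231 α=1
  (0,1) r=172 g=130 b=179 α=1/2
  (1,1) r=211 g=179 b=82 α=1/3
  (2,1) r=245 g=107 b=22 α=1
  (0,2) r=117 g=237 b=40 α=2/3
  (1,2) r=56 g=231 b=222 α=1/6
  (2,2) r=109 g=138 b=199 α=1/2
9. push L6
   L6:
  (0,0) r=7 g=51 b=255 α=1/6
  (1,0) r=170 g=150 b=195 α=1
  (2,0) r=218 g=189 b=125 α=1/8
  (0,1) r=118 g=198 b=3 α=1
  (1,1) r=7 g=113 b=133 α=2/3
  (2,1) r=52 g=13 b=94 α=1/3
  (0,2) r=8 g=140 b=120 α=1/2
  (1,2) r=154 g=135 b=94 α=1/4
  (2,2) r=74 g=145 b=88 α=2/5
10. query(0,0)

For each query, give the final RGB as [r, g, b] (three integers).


(1,1) stack=L1,L2,L3; from [0,0,0]:
after L1 α=1/2: [65, 29, 41]
after L2 α=1/3: [217/3, 185/3, 125/3]
after L3 α=5/8: [114, 505/8, 95]
rounded: [114, 63, 95]

(2,1) stack=L1,L2,L3; from [0,0,0]:
+L1 (α=1/8) → [49/2, 16, 63/4]
+L2 (α=2/3) → [581/6, 108, 1823/12]
+L3 (α=4/7) → [2069/14, 1340/7, 3487/28]
→ [148, 191, 125]

query (0,2) [L1,L2,L3,L4] — begin 0,0,0
+L1 (α=1/2) → [185/2, 89, 122]
+L2 (α=2/3) → [881/6, 65, 120]
+L3 (α=1/4) → [1289/8, 165/2, 134]
+L4 (α=2/5) → [6331/40, 215/2, 458/5]
= [158, 108, 92]

(0,0) stack=L1,L2,L3,L4,L5,L6; from [0,0,0]:
+L1 (α=1/2) → [181/2, 76, 48]
+L2 (α=2/3) → [217/6, 304/3, 114]
+L3 (α=1/4) → [325/8, 457/4, 90]
+L4 (α=7/8) → [9789/64, 6561/32, 307/8]
+L5 (α=3/4) → [28605/256, 21729/128, 4699/32]
+L6 (α=1/6) → [144817/1536, 38391/256, 31655/192]
= [94, 150, 165]


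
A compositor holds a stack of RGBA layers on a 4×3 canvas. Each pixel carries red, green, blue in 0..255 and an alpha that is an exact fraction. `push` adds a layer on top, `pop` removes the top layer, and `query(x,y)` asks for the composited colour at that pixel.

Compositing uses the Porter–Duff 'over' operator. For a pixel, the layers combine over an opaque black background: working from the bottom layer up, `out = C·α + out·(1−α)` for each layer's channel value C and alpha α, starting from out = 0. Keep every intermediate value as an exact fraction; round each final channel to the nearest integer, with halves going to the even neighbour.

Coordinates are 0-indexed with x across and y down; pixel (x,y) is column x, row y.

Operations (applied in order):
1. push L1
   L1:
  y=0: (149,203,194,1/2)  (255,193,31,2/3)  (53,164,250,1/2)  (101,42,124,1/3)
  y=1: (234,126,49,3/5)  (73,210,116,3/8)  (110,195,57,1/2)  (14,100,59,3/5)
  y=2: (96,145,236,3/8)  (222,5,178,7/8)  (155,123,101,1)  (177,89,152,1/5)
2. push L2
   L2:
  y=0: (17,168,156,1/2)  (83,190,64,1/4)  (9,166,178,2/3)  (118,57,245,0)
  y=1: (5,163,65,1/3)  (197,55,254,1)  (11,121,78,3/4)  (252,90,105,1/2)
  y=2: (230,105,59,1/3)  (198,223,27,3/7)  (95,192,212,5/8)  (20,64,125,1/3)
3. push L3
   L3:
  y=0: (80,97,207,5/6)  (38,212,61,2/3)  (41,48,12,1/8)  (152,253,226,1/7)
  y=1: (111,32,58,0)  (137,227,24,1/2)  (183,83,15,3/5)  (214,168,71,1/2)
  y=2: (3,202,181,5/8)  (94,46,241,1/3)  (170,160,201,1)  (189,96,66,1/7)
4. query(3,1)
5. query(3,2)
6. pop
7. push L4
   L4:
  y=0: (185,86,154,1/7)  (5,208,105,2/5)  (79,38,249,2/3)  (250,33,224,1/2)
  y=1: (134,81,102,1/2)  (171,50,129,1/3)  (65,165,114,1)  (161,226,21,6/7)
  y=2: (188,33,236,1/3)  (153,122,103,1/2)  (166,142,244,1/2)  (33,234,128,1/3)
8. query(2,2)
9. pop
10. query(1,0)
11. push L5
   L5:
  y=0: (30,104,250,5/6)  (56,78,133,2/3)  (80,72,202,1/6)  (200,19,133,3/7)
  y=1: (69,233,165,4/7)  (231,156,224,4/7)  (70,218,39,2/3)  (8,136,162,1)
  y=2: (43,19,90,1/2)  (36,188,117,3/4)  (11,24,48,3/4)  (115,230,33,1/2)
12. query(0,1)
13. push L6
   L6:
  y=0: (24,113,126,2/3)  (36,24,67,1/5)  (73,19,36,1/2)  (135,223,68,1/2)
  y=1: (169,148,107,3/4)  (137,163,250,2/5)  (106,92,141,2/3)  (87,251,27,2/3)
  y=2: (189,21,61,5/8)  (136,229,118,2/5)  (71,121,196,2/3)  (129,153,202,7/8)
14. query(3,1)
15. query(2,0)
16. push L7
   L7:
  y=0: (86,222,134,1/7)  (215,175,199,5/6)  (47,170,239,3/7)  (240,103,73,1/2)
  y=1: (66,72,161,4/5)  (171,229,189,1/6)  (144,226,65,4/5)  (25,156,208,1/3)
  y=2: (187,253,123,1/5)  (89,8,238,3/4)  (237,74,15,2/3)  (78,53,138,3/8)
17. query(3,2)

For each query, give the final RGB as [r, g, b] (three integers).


query (3,1) [L1,L2,L3] — begin 0,0,0
L1 α=3/5: [42/5, 60, 177/5]
L2 α=1/2: [651/5, 75, 351/5]
L3 α=1/2: [1721/10, 243/2, 353/5]
→ [172, 122, 71]

at x=3,y=2 over L1,L2,L3:
+L1 (α=1/5) → [177/5, 89/5, 152/5]
+L2 (α=1/3) → [454/15, 166/5, 929/15]
+L3 (α=1/7) → [1853/35, 1476/35, 2188/35]
= [53, 42, 63]

at x=2,y=2 over L1,L2,L4:
+L1 (α=1) → [155, 123, 101]
+L2 (α=5/8) → [235/2, 1329/8, 1363/8]
+L4 (α=1/2) → [567/4, 2465/16, 3315/16]
→ [142, 154, 207]

query (1,0) [L1,L2] — begin 0,0,0
L1 α=2/3: [170, 386/3, 62/3]
L2 α=1/4: [593/4, 144, 63/2]
rounded: [148, 144, 32]

at x=0,y=1 over L1,L2,L5:
after L1 α=3/5: [702/5, 378/5, 147/5]
after L2 α=1/3: [1429/15, 1571/15, 619/15]
after L5 α=4/7: [2809/35, 6231/35, 3919/35]
→ [80, 178, 112]

at x=3,y=1 over L1,L2,L5,L6:
L1 α=3/5: [42/5, 60, 177/5]
L2 α=1/2: [651/5, 75, 351/5]
L5 α=1: [8, 136, 162]
L6 α=2/3: [182/3, 638/3, 72]
→ [61, 213, 72]

at x=2,y=0 over L1,L2,L5,L6:
after L1 α=1/2: [53/2, 82, 125]
after L2 α=2/3: [89/6, 138, 481/3]
after L5 α=1/6: [925/36, 127, 3011/18]
after L6 α=1/2: [3553/72, 73, 3659/36]
= [49, 73, 102]

at x=3,y=2 over L1,L2,L5,L6,L7:
after L1 α=1/5: [177/5, 89/5, 152/5]
after L2 α=1/3: [454/15, 166/5, 929/15]
after L5 α=1/2: [2179/30, 658/5, 712/15]
after L6 α=7/8: [29269/240, 6013/40, 10961/60]
after L7 α=3/8: [40501/384, 7285/64, 15929/96]
rounded: [105, 114, 166]


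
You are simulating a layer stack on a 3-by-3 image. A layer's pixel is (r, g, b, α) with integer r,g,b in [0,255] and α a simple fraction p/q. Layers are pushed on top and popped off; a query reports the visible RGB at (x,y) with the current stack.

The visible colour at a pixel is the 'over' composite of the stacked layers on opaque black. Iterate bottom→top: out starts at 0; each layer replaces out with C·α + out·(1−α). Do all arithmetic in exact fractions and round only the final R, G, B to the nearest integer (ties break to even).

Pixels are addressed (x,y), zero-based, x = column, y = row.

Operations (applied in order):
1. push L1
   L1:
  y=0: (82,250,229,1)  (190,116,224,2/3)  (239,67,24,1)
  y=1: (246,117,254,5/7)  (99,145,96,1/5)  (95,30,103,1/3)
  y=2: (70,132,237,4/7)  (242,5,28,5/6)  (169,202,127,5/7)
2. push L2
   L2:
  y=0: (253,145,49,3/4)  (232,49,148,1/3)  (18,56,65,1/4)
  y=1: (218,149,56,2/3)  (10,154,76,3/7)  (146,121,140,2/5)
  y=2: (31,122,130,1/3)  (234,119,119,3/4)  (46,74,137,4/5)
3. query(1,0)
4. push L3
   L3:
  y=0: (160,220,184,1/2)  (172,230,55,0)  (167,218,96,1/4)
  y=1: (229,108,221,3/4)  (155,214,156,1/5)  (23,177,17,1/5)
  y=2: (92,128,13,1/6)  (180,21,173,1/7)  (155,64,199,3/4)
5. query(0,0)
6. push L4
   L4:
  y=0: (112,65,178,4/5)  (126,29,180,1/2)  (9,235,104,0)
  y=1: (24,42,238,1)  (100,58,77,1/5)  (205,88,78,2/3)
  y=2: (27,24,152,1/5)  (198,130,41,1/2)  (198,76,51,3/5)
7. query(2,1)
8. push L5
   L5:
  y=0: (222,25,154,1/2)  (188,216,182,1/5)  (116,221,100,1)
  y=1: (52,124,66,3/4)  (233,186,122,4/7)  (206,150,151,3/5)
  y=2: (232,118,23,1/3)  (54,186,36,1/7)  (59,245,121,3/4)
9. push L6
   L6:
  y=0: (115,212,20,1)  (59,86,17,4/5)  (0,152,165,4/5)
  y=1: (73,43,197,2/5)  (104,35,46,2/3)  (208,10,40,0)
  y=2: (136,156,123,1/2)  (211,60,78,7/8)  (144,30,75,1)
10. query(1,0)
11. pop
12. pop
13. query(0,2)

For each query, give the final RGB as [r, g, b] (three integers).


(1,0) stack=L1,L2; from [0,0,0]:
+L1 (α=2/3) → [380/3, 232/3, 448/3]
+L2 (α=1/3) → [1456/9, 611/9, 1340/9]
→ [162, 68, 149]

query (0,0) [L1,L2,L3] — begin 0,0,0
after L1 α=1: [82, 250, 229]
after L2 α=3/4: [841/4, 685/4, 94]
after L3 α=1/2: [1481/8, 1565/8, 139]
rounded: [185, 196, 139]

query (2,1) [L1,L2,L3,L4] — begin 0,0,0
+L1 (α=1/3) → [95/3, 10, 103/3]
+L2 (α=2/5) → [387/5, 272/5, 383/5]
+L3 (α=1/5) → [1663/25, 1973/25, 1617/25]
+L4 (α=2/3) → [3971/25, 6373/75, 1839/25]
→ [159, 85, 74]

at x=1,y=0 over L1,L2,L3,L4,L5,L6:
+L1 (α=2/3) → [380/3, 232/3, 448/3]
+L2 (α=1/3) → [1456/9, 611/9, 1340/9]
+L3 (α=0) → [1456/9, 611/9, 1340/9]
+L4 (α=1/2) → [1295/9, 436/9, 1480/9]
+L5 (α=1/5) → [6872/45, 3688/45, 7558/45]
+L6 (α=4/5) → [17492/225, 19168/225, 10618/225]
= [78, 85, 47]

(0,2) stack=L1,L2,L3,L4; from [0,0,0]:
+L1 (α=4/7) → [40, 528/7, 948/7]
+L2 (α=1/3) → [37, 1910/21, 2806/21]
+L3 (α=1/6) → [277/6, 6119/63, 14303/126]
+L4 (α=1/5) → [127/3, 25988/315, 38182/315]
→ [42, 83, 121]


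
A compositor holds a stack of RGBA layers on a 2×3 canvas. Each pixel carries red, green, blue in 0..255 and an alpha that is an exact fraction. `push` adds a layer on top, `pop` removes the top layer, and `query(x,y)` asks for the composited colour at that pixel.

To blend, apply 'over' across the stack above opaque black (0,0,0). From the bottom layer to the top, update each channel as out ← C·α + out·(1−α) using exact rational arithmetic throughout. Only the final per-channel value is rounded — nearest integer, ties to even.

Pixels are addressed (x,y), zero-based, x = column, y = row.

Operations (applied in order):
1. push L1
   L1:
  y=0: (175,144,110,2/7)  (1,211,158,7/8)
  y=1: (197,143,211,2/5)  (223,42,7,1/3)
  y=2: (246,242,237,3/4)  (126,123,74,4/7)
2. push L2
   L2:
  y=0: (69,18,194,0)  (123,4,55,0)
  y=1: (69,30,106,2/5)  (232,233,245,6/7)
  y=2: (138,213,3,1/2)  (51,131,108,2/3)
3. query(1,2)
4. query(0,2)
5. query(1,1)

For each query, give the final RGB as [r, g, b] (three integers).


at x=1,y=2 over L1,L2:
L1 α=4/7: [72, 492/7, 296/7]
L2 α=2/3: [58, 2326/21, 1808/21]
→ [58, 111, 86]

(0,2) stack=L1,L2; from [0,0,0]:
+L1 (α=3/4) → [369/2, 363/2, 711/4]
+L2 (α=1/2) → [645/4, 789/4, 723/8]
rounded: [161, 197, 90]

query (1,1) [L1,L2] — begin 0,0,0
L1 α=1/3: [223/3, 14, 7/3]
L2 α=6/7: [4399/21, 1412/7, 631/3]
= [209, 202, 210]


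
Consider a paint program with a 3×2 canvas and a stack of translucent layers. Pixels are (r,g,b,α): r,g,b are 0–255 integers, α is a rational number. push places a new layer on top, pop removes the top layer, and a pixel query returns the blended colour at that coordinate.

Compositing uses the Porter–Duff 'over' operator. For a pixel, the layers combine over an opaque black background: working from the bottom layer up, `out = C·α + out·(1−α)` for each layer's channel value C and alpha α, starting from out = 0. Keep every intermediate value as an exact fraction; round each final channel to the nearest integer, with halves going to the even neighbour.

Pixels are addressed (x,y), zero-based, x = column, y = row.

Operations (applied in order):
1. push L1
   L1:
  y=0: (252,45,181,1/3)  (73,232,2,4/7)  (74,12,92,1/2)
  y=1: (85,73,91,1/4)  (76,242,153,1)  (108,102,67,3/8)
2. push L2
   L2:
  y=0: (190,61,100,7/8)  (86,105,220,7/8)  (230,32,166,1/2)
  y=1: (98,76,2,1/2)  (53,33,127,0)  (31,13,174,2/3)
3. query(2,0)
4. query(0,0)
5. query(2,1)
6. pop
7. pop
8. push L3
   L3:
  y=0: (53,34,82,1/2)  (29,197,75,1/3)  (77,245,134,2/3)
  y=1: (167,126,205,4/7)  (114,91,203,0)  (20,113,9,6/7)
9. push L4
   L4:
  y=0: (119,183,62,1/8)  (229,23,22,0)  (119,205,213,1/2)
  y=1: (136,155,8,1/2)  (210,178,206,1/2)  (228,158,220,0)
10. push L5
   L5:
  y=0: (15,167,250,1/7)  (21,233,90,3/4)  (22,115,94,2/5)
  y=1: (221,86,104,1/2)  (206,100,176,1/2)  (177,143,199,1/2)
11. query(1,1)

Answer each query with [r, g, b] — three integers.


(2,0) stack=L1,L2; from [0,0,0]:
after L1 α=1/2: [37, 6, 46]
after L2 α=1/2: [267/2, 19, 106]
rounded: [134, 19, 106]

at x=0,y=0 over L1,L2:
L1 α=1/3: [84, 15, 181/3]
L2 α=7/8: [707/4, 221/4, 2281/24]
rounded: [177, 55, 95]

(2,1) stack=L1,L2; from [0,0,0]:
+L1 (α=3/8) → [81/2, 153/4, 201/8]
+L2 (α=2/3) → [205/6, 257/12, 995/8]
→ [34, 21, 124]

at x=1,y=1 over L3,L4,L5:
+L3 (α=0) → [0, 0, 0]
+L4 (α=1/2) → [105, 89, 103]
+L5 (α=1/2) → [311/2, 189/2, 279/2]
rounded: [156, 94, 140]


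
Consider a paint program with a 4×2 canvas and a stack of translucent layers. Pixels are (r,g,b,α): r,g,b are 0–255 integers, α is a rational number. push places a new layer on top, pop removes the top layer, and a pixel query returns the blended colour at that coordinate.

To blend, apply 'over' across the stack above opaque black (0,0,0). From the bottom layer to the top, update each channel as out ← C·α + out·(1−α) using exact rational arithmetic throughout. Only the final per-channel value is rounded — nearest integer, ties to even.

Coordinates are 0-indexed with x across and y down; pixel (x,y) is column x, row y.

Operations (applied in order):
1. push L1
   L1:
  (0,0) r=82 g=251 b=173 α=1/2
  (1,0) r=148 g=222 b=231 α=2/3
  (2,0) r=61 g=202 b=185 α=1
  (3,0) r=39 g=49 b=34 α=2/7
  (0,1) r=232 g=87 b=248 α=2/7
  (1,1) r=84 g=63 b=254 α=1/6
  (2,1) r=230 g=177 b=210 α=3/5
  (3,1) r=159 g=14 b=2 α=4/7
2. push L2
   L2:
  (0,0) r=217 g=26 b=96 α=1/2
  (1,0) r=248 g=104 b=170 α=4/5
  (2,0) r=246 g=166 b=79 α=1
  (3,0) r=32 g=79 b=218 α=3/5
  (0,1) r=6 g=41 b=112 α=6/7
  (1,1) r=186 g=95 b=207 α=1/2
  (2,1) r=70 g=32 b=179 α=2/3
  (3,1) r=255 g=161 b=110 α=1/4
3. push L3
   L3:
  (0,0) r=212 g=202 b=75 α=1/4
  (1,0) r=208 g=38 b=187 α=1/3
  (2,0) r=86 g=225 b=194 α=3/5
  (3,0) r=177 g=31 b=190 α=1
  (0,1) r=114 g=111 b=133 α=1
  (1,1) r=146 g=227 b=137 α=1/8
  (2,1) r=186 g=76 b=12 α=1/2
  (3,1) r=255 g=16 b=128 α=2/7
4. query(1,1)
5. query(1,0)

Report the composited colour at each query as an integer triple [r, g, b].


at x=1,y=1 over L1,L2,L3:
+L1 (α=1/6) → [14, 21/2, 127/3]
+L2 (α=1/2) → [100, 211/4, 374/3]
+L3 (α=1/8) → [423/4, 2385/32, 3029/24]
→ [106, 75, 126]

(1,0) stack=L1,L2,L3; from [0,0,0]:
after L1 α=2/3: [296/3, 148, 154]
after L2 α=4/5: [3272/15, 564/5, 834/5]
after L3 α=1/3: [9664/45, 1318/15, 2603/15]
→ [215, 88, 174]


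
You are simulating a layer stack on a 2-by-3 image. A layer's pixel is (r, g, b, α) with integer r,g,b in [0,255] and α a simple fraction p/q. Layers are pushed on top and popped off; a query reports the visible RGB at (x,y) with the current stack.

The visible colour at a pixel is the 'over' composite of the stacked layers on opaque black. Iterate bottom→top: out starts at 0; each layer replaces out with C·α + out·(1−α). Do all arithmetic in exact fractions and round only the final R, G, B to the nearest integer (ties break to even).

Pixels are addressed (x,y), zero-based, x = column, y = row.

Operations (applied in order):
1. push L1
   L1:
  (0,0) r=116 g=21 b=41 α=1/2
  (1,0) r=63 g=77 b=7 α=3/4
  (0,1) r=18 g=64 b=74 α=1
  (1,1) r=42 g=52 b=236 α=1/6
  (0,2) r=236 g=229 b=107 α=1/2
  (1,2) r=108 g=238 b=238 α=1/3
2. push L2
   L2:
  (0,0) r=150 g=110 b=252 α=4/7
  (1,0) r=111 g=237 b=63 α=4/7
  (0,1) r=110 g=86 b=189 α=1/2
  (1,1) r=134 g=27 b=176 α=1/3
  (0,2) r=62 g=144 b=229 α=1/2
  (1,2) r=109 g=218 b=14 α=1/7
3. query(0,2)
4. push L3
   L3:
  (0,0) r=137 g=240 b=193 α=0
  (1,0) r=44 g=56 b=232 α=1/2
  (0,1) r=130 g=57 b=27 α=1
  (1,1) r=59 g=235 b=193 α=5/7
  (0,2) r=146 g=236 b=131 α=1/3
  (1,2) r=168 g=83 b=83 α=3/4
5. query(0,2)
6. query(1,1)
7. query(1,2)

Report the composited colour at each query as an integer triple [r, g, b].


query (0,2) [L1,L2] — begin 0,0,0
after L1 α=1/2: [118, 229/2, 107/2]
after L2 α=1/2: [90, 517/4, 565/4]
= [90, 129, 141]

query (0,2) [L1,L2,L3] — begin 0,0,0
after L1 α=1/2: [118, 229/2, 107/2]
after L2 α=1/2: [90, 517/4, 565/4]
after L3 α=1/3: [326/3, 989/6, 827/6]
rounded: [109, 165, 138]

at x=1,y=1 over L1,L2,L3:
after L1 α=1/6: [7, 26/3, 118/3]
after L2 α=1/3: [148/3, 133/9, 764/9]
after L3 α=5/7: [1181/21, 10841/63, 1459/9]
→ [56, 172, 162]

query (1,2) [L1,L2,L3] — begin 0,0,0
L1 α=1/3: [36, 238/3, 238/3]
L2 α=1/7: [325/7, 694/7, 70]
L3 α=3/4: [3853/28, 2437/28, 319/4]
= [138, 87, 80]


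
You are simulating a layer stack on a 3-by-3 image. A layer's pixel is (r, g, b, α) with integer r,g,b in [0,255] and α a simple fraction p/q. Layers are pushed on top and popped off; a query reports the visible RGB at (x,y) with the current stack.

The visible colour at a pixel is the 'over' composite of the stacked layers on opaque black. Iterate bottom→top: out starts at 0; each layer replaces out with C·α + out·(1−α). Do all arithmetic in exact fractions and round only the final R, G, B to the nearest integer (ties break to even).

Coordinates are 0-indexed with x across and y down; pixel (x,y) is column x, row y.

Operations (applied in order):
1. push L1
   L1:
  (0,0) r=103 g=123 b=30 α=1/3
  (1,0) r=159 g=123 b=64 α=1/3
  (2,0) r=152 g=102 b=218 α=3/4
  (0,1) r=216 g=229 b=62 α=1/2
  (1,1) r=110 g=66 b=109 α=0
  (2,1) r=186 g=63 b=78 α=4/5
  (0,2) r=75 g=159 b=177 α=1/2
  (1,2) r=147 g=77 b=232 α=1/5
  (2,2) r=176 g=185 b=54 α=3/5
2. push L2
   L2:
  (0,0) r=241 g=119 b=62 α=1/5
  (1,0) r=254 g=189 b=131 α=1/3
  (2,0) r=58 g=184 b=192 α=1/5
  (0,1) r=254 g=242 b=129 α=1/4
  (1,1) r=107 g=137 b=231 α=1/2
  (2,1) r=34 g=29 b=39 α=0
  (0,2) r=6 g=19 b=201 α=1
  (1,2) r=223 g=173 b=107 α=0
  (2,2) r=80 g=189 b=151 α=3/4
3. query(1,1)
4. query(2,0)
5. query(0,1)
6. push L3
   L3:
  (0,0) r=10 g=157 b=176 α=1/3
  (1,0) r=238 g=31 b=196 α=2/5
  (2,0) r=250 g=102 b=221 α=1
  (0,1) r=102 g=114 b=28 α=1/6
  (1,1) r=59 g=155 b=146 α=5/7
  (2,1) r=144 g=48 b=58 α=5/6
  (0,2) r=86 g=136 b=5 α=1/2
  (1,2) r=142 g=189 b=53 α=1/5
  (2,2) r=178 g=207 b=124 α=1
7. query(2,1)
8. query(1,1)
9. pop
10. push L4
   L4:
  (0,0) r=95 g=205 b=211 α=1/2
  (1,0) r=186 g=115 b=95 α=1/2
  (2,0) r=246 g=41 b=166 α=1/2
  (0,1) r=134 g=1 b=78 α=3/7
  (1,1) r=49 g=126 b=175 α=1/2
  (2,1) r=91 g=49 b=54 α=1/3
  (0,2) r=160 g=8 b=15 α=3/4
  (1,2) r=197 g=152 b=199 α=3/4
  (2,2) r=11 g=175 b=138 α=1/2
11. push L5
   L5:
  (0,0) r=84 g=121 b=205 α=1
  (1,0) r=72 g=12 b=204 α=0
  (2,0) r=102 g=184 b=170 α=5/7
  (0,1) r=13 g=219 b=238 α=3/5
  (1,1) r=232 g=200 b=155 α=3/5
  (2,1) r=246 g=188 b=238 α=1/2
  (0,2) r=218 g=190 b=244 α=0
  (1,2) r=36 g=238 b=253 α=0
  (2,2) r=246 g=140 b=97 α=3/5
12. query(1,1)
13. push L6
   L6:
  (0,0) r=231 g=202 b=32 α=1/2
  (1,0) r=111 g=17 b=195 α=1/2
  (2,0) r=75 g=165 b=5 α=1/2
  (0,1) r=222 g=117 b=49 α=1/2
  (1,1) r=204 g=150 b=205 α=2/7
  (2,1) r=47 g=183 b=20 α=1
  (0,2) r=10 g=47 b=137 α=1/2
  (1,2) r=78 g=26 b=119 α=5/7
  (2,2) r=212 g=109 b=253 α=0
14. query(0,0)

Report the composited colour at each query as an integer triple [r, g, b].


(1,1) stack=L1,L2; from [0,0,0]:
L1 α=0: [0, 0, 0]
L2 α=1/2: [107/2, 137/2, 231/2]
rounded: [54, 68, 116]

at x=2,y=0 over L1,L2:
+L1 (α=3/4) → [114, 153/2, 327/2]
+L2 (α=1/5) → [514/5, 98, 846/5]
→ [103, 98, 169]

query (0,1) [L1,L2] — begin 0,0,0
+L1 (α=1/2) → [108, 229/2, 31]
+L2 (α=1/4) → [289/2, 1171/8, 111/2]
= [144, 146, 56]

query (2,1) [L1,L2,L3] — begin 0,0,0
+L1 (α=4/5) → [744/5, 252/5, 312/5]
+L2 (α=0) → [744/5, 252/5, 312/5]
+L3 (α=5/6) → [724/5, 242/5, 881/15]
→ [145, 48, 59]

query (1,1) [L1,L2,L3] — begin 0,0,0
after L1 α=0: [0, 0, 0]
after L2 α=1/2: [107/2, 137/2, 231/2]
after L3 α=5/7: [402/7, 912/7, 961/7]
→ [57, 130, 137]

query (1,1) [L1,L2,L4,L5] — begin 0,0,0
L1 α=0: [0, 0, 0]
L2 α=1/2: [107/2, 137/2, 231/2]
L4 α=1/2: [205/4, 389/4, 581/4]
L5 α=3/5: [1597/10, 1589/10, 1511/10]
→ [160, 159, 151]

(0,0) stack=L1,L2,L4,L5,L6; from [0,0,0]:
+L1 (α=1/3) → [103/3, 41, 10]
+L2 (α=1/5) → [227/3, 283/5, 102/5]
+L4 (α=1/2) → [256/3, 654/5, 1157/10]
+L5 (α=1) → [84, 121, 205]
+L6 (α=1/2) → [315/2, 323/2, 237/2]
rounded: [158, 162, 118]


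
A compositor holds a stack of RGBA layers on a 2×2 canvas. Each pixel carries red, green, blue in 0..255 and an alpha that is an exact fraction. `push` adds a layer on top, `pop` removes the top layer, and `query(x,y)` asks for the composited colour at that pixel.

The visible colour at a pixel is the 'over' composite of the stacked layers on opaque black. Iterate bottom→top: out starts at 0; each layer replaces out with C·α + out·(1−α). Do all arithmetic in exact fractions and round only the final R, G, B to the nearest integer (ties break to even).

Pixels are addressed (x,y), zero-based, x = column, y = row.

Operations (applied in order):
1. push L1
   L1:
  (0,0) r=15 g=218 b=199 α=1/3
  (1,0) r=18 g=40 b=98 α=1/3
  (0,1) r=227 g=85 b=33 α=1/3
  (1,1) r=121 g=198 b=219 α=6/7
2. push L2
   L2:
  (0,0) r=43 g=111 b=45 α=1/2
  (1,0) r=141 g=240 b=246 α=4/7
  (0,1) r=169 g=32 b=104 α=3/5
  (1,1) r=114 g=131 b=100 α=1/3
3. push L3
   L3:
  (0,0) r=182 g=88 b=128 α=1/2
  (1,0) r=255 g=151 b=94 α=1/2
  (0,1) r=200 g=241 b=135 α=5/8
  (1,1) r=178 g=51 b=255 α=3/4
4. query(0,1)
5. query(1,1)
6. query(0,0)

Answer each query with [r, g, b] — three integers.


query (0,1) [L1,L2,L3] — begin 0,0,0
L1 α=1/3: [227/3, 85/3, 11]
L2 α=3/5: [395/3, 458/15, 334/5]
L3 α=5/8: [1395/8, 6483/40, 4377/40]
→ [174, 162, 109]

(1,1) stack=L1,L2,L3; from [0,0,0]:
after L1 α=6/7: [726/7, 1188/7, 1314/7]
after L2 α=1/3: [750/7, 3293/21, 3328/21]
after L3 α=3/4: [1122/7, 3253/42, 19393/84]
rounded: [160, 77, 231]

at x=0,y=0 over L1,L2,L3:
+L1 (α=1/3) → [5, 218/3, 199/3]
+L2 (α=1/2) → [24, 551/6, 167/3]
+L3 (α=1/2) → [103, 1079/12, 551/6]
= [103, 90, 92]


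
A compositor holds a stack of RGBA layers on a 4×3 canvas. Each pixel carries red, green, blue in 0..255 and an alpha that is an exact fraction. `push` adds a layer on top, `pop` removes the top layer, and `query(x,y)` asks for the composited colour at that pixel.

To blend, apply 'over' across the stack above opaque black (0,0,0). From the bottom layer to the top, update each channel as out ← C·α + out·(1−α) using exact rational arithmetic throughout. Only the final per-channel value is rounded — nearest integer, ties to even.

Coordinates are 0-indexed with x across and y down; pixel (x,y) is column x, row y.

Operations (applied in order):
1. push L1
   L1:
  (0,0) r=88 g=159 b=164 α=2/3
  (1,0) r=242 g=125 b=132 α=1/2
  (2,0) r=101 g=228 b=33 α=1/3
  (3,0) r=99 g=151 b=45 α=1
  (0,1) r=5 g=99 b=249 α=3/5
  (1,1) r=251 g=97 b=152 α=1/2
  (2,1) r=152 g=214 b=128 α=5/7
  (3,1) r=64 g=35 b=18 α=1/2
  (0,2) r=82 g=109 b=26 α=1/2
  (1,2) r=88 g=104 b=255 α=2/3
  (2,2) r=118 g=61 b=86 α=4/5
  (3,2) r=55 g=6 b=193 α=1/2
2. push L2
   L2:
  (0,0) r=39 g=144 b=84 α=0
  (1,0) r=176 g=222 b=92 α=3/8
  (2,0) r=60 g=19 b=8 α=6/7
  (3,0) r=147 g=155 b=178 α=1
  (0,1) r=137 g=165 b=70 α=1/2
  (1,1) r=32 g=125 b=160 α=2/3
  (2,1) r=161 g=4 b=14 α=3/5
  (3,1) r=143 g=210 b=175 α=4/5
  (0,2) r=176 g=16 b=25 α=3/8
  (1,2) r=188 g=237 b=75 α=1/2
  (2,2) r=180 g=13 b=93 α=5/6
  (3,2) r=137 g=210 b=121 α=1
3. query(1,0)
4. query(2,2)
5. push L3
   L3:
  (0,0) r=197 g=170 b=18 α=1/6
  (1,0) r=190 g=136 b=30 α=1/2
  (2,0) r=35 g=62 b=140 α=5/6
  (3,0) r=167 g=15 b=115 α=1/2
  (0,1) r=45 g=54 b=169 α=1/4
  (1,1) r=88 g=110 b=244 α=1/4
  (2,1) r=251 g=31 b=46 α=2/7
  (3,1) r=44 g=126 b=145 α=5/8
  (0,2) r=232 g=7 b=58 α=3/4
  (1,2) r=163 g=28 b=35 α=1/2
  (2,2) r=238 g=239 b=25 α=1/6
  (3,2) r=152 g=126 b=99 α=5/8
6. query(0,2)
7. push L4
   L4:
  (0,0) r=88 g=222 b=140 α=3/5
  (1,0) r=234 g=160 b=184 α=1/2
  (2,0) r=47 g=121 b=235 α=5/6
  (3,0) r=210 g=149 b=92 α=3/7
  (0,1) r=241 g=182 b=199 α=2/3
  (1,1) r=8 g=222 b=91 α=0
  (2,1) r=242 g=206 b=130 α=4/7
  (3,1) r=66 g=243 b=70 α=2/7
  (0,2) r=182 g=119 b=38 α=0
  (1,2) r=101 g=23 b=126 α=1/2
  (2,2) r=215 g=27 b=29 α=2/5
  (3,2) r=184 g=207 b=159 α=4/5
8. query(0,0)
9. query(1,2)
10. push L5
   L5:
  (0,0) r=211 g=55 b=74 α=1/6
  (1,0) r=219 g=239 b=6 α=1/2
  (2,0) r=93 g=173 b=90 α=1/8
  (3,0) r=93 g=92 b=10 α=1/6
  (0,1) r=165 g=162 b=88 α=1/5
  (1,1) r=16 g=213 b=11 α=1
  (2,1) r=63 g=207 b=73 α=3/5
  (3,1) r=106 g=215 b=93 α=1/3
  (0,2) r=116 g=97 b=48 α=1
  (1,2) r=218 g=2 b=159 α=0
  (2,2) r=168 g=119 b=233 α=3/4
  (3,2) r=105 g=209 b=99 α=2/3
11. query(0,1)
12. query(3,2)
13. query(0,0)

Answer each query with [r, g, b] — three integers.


(1,0) stack=L1,L2; from [0,0,0]:
+L1 (α=1/2) → [121, 125/2, 66]
+L2 (α=3/8) → [1133/8, 1957/16, 303/4]
→ [142, 122, 76]

(2,2) stack=L1,L2; from [0,0,0]:
+L1 (α=4/5) → [472/5, 244/5, 344/5]
+L2 (α=5/6) → [2486/15, 569/30, 2669/30]
→ [166, 19, 89]

at x=0,y=2 over L1,L2,L3:
+L1 (α=1/2) → [41, 109/2, 13]
+L2 (α=3/8) → [733/8, 641/16, 35/2]
+L3 (α=3/4) → [6301/32, 977/64, 383/8]
→ [197, 15, 48]

(0,0) stack=L1,L2,L3,L4; from [0,0,0]:
+L1 (α=2/3) → [176/3, 106, 328/3]
+L2 (α=0) → [176/3, 106, 328/3]
+L3 (α=1/6) → [1471/18, 350/3, 847/9]
+L4 (α=3/5) → [3847/45, 2698/15, 5474/45]
→ [85, 180, 122]

(1,2) stack=L1,L2,L3,L4; from [0,0,0]:
+L1 (α=2/3) → [176/3, 208/3, 170]
+L2 (α=1/2) → [370/3, 919/6, 245/2]
+L3 (α=1/2) → [859/6, 1087/12, 315/4]
+L4 (α=1/2) → [1465/12, 1363/24, 819/8]
rounded: [122, 57, 102]

at x=0,y=1 over L1,L2,L3,L4,L5:
+L1 (α=3/5) → [3, 297/5, 747/5]
+L2 (α=1/2) → [70, 561/5, 1097/10]
+L3 (α=1/4) → [255/4, 1953/20, 4981/40]
+L4 (α=2/3) → [2183/12, 9233/60, 6967/40]
+L5 (α=1/5) → [2678/15, 11663/75, 7847/50]
rounded: [179, 156, 157]

at x=3,y=2 over L1,L2,L3,L4,L5:
+L1 (α=1/2) → [55/2, 3, 193/2]
+L2 (α=1) → [137, 210, 121]
+L3 (α=5/8) → [1171/8, 315/2, 429/4]
+L4 (α=4/5) → [7059/40, 1971/10, 2973/20]
+L5 (α=2/3) → [5153/40, 6151/30, 2311/20]
= [129, 205, 116]

(0,0) stack=L1,L2,L3,L4,L5; from [0,0,0]:
after L1 α=2/3: [176/3, 106, 328/3]
after L2 α=0: [176/3, 106, 328/3]
after L3 α=1/6: [1471/18, 350/3, 847/9]
after L4 α=3/5: [3847/45, 2698/15, 5474/45]
after L5 α=1/6: [2873/27, 2863/18, 3070/27]
= [106, 159, 114]


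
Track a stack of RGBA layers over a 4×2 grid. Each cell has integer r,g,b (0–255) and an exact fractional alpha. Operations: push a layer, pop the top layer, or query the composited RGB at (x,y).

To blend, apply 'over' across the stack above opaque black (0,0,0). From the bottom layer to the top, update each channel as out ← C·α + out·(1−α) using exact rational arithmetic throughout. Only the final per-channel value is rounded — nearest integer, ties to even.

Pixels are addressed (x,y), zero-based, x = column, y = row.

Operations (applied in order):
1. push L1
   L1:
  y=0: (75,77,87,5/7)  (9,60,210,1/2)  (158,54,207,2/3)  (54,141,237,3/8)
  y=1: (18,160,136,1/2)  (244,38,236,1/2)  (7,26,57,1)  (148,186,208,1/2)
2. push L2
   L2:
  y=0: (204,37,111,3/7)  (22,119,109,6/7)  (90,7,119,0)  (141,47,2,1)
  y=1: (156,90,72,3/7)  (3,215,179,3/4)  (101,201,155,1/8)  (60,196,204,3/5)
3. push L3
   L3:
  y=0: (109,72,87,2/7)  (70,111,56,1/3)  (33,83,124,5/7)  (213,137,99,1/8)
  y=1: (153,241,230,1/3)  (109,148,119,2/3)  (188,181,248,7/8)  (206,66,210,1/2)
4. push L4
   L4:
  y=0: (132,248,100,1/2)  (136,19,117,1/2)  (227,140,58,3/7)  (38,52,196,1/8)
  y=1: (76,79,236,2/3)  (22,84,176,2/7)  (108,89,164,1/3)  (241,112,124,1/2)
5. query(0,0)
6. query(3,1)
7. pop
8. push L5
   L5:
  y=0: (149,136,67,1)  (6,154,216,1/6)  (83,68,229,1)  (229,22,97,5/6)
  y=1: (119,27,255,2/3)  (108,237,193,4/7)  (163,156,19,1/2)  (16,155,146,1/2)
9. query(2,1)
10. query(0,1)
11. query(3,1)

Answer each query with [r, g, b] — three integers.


at x=0,y=0 over L1,L2,L3,L4:
L1 α=5/7: [375/7, 55, 435/7]
L2 α=3/7: [5784/49, 331/7, 4071/49]
L3 α=2/7: [39602/343, 2663/49, 28881/343]
L4 α=1/2: [42439/343, 14815/98, 63181/686]
→ [124, 151, 92]

(3,1) stack=L1,L2,L3,L4; from [0,0,0]:
L1 α=1/2: [74, 93, 104]
L2 α=3/5: [328/5, 774/5, 164]
L3 α=1/2: [679/5, 552/5, 187]
L4 α=1/2: [942/5, 556/5, 311/2]
= [188, 111, 156]

(2,1) stack=L1,L2,L3,L5; from [0,0,0]:
L1 α=1: [7, 26, 57]
L2 α=1/8: [75/4, 383/8, 277/4]
L3 α=7/8: [5339/32, 10519/64, 7221/32]
L5 α=1/2: [10555/64, 20503/128, 7829/64]
rounded: [165, 160, 122]

query (0,1) [L1,L2,L3,L5] — begin 0,0,0
after L1 α=1/2: [9, 80, 68]
after L2 α=3/7: [72, 590/7, 488/7]
after L3 α=1/3: [99, 2867/21, 862/7]
after L5 α=2/3: [337/3, 4001/63, 4432/21]
→ [112, 64, 211]

at x=3,y=1 over L1,L2,L3,L5:
after L1 α=1/2: [74, 93, 104]
after L2 α=3/5: [328/5, 774/5, 164]
after L3 α=1/2: [679/5, 552/5, 187]
after L5 α=1/2: [759/10, 1327/10, 333/2]
rounded: [76, 133, 166]
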